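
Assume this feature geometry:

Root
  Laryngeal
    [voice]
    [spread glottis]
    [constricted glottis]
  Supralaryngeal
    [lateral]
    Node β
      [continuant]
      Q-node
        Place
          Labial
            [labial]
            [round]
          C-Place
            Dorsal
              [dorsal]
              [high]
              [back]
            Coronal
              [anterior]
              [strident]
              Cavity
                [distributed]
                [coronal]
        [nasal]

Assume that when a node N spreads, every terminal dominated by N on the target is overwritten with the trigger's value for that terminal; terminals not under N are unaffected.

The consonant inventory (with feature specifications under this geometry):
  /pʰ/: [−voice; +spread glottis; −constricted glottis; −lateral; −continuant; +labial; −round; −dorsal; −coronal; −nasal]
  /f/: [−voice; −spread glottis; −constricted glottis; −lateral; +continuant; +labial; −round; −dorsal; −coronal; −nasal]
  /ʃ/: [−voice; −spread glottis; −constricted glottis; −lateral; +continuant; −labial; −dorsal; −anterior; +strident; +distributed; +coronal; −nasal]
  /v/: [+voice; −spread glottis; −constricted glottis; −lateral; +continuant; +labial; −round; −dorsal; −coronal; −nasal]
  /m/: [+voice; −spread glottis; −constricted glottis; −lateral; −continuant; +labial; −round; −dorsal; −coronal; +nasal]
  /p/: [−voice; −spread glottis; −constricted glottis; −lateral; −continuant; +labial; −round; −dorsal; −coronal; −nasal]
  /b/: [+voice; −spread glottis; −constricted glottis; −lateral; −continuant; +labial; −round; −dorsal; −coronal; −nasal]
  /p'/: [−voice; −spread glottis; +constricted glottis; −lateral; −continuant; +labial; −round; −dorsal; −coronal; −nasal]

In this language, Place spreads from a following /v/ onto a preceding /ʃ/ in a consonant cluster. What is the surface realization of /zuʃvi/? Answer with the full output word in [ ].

[zufvi]

The Place node dominates the terminals [labial], [round], [dorsal], [high], [back], [anterior], [strident], [distributed], [coronal].
After delinking /ʃ/'s Place and linking /v/'s, the affected terminals become [+labial], [−round], [−dorsal], [−coronal]; [voice], [spread glottis], [constricted glottis], … (outside Place) are retained from /ʃ/.
The resulting bundle matches /f/ in the inventory; substituting it for /ʃ/ gives [zufvi].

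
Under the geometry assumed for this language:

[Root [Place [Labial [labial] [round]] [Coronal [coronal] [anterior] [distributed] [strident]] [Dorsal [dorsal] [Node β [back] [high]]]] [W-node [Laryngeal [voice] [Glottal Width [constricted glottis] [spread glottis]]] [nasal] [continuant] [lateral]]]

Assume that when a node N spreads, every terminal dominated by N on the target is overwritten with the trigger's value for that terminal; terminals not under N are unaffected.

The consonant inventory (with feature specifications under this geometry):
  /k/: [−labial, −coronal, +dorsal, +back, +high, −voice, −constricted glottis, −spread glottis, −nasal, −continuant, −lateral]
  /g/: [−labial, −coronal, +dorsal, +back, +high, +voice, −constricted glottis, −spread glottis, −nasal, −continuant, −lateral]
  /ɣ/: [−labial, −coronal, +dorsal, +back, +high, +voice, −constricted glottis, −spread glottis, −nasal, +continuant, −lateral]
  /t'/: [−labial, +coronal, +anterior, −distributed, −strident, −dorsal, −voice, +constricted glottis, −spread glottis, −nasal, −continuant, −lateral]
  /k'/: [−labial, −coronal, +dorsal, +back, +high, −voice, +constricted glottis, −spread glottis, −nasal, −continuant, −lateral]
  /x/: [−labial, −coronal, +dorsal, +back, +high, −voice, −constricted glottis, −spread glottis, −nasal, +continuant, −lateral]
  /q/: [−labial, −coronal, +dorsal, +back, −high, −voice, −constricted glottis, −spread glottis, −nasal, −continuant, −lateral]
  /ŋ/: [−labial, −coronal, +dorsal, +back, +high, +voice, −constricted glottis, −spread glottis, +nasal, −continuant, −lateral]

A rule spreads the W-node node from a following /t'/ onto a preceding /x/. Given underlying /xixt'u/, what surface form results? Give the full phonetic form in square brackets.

[xik't'u]

The W-node node dominates the terminals [voice], [constricted glottis], [spread glottis], [nasal], [continuant], [lateral].
The target acquires /t'/'s values for everything under W-node — [−voice], [+constricted glottis], [−spread glottis], [−nasal], [−continuant], [−lateral] — while keeping its own [labial], [coronal], [dorsal], ….
Among the inventory, only /k'/ has exactly this specification, giving the surface form [xik't'u].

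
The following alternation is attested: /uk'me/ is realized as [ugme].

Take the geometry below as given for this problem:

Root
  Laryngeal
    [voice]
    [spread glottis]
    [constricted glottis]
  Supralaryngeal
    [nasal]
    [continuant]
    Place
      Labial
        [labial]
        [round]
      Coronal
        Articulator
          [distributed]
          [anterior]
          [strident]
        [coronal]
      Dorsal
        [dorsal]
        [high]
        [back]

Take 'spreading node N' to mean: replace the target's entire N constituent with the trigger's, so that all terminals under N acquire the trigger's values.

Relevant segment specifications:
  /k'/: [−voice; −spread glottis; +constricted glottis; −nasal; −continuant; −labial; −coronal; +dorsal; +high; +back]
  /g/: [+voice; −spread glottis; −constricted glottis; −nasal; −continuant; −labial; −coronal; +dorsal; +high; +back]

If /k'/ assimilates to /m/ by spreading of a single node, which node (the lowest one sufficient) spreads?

/k'/ and [g] differ in [voice], [constricted glottis]; every other specified feature is identical.
These terminals are all dominated by Laryngeal, and no proper subconstituent of Laryngeal covers them all; Laryngeal is their lowest common ancestor.
If Laryngeal spreads, every terminal under it takes /m/'s value, producing [g] as observed.
Had Root spread, [nasal], [dorsal] would have taken /m/'s values; they stay as in /k'/, confirming the spreading constituent is exactly Laryngeal.

Laryngeal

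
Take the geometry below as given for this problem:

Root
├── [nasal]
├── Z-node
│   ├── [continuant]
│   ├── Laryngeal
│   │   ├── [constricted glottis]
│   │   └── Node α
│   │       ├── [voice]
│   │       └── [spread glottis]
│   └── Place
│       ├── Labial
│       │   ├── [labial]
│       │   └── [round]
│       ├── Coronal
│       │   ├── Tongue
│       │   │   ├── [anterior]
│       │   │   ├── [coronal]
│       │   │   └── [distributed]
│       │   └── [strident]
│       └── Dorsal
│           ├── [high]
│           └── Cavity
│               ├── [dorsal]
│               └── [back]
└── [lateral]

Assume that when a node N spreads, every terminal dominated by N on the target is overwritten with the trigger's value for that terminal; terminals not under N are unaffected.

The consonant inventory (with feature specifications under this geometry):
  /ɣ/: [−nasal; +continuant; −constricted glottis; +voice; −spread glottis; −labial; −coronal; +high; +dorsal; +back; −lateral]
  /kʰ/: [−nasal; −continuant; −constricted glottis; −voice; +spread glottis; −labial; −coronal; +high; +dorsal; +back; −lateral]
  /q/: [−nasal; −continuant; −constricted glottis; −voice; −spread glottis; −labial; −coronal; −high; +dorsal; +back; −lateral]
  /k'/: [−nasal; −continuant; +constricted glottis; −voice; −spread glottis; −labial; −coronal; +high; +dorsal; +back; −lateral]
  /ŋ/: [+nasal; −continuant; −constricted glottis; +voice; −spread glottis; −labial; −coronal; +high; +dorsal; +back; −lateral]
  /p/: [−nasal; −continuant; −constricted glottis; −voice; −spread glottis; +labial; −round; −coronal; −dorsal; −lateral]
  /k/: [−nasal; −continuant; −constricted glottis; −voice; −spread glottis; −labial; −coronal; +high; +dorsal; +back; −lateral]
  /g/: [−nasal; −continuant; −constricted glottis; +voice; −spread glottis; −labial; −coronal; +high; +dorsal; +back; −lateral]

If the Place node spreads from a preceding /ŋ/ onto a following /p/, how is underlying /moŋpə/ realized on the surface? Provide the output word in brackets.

[moŋkə]

Terminals under Place in this geometry: [labial], [round], [anterior], [coronal], [distributed], [strident], [high], [dorsal], [back].
The target acquires /ŋ/'s values for everything under Place — [−labial], [−coronal], [+high], [+dorsal], [+back] — while keeping its own [nasal], [continuant], [constricted glottis], ….
Among the inventory, only /k/ has exactly this specification, giving the surface form [moŋkə].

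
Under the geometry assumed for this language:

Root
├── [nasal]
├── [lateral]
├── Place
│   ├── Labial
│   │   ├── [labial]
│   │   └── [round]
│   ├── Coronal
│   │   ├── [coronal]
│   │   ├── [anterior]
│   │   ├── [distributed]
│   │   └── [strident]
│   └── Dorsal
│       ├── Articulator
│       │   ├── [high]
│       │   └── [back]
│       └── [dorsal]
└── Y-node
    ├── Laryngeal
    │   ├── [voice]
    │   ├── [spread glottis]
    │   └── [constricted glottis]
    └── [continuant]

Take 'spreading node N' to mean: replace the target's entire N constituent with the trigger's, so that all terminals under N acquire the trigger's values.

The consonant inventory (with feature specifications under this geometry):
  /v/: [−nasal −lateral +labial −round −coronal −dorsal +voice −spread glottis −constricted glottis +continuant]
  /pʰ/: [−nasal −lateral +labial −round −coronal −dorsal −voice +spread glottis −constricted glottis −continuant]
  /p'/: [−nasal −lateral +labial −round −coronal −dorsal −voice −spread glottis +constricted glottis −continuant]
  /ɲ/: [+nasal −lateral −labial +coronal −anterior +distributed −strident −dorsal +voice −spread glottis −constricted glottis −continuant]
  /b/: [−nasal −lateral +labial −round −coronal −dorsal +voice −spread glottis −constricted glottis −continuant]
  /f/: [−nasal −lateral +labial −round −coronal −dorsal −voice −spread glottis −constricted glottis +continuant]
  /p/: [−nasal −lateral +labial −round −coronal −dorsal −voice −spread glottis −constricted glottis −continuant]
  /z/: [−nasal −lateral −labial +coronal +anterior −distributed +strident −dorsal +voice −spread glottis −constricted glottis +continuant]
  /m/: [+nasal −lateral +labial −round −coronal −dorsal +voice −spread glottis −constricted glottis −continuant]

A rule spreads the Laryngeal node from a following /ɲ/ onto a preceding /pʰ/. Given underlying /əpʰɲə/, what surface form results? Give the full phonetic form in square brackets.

Terminals under Laryngeal in this geometry: [voice], [spread glottis], [constricted glottis].
Spreading Laryngeal from /ɲ/ onto /pʰ/ replaces those values with /ɲ/'s: [+voice], [−spread glottis], [−constricted glottis]. Features outside Laryngeal ([nasal], [lateral], [labial], …) stay as in /pʰ/.
This feature bundle is that of [b], so /əpʰɲə/ surfaces as [əbɲə].

[əbɲə]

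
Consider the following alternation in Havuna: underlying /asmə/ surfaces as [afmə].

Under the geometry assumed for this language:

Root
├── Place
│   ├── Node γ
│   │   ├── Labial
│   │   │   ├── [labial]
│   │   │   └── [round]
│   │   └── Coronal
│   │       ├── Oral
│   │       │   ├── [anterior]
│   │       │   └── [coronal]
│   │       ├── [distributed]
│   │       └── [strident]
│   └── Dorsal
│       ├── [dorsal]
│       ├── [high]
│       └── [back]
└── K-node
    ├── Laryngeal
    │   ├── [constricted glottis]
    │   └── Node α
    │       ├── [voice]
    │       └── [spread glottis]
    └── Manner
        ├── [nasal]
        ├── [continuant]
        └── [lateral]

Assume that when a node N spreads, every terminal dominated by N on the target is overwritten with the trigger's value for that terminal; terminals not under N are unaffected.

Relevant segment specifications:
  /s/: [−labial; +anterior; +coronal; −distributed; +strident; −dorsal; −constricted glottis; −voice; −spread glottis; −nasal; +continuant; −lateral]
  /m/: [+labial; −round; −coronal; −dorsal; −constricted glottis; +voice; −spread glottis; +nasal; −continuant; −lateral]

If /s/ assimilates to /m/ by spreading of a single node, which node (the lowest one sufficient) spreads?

Node γ

Comparing /s/ with its surface form [f], the features that change are [labial], [round], [coronal], [anterior], [distributed], [strident].
The smallest constituent containing every changed terminal is Node γ — each of its daughters lacks at least one of the affected features.
Delinking /s/'s Node γ and associating /m/'s Node γ gives precisely the feature bundle of [f].
[nasal], [continuant] stay as in /s/ although /m/ differs there, so no node dominating them spread; among the remaining candidates Node γ is the lowest that derives the output.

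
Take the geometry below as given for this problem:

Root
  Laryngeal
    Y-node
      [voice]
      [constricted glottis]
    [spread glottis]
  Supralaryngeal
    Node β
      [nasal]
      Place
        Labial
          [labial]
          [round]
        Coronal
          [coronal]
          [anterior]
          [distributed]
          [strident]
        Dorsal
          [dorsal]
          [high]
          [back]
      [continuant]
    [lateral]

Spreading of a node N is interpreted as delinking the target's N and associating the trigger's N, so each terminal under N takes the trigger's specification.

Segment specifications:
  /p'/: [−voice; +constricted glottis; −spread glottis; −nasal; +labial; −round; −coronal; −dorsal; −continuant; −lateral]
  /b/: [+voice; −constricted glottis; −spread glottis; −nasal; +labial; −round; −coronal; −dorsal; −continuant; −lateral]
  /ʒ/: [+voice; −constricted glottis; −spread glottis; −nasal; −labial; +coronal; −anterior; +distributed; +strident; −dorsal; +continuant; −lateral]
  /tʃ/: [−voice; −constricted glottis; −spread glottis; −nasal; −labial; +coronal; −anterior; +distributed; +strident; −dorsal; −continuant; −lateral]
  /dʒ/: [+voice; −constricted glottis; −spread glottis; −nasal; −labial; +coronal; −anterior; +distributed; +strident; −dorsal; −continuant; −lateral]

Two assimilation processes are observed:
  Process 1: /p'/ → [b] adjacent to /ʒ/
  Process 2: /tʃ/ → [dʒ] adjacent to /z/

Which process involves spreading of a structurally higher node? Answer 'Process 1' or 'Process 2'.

Process 1

In Process 1, [voice], [constricted glottis] change, so the minimal spreading node is Y-node at depth 2.
In Process 2, [voice] changes, so the minimal spreading node is [voice] at depth 3.
Y-node is closer to Root than [voice], so Process 1 spreads the higher node.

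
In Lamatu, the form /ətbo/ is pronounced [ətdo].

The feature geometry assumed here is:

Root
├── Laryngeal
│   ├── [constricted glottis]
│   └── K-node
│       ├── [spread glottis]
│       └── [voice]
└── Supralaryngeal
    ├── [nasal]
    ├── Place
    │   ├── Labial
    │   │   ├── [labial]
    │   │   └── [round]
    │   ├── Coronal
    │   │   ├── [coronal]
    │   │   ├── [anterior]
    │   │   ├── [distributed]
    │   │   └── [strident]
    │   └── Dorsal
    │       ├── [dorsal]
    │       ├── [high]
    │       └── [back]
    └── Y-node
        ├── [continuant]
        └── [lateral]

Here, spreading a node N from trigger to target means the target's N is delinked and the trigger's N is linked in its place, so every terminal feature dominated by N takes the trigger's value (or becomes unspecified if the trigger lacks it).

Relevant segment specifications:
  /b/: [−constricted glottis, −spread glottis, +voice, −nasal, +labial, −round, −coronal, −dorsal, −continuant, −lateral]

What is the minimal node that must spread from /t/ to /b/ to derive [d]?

The alternation /b/ → [d] changes [labial], [round], [coronal], [anterior], [distributed], [strident] and nothing else.
Tracing each changed feature up the tree, the paths first meet at Place; any lower node misses at least one of them.
Delinking /b/'s Place and associating /t/'s Place gives precisely the feature bundle of [d].
[voice], a feature on which the two segments disagree outside Place, is unchanged — nothing dominating it spread, and Place is the minimal sufficient constituent.

Place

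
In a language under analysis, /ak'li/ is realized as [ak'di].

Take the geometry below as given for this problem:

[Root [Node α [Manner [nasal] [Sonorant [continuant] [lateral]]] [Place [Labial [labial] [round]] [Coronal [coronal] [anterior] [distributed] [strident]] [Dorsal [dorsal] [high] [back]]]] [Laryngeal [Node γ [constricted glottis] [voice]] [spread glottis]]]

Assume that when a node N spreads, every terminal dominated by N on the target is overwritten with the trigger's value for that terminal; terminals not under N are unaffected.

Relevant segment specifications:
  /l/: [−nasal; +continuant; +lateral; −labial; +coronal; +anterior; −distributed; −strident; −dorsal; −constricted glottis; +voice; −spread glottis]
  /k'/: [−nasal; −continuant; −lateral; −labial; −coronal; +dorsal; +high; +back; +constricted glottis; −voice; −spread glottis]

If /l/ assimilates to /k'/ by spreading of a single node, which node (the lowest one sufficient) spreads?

/l/ and [d] differ in [continuant], [lateral]; every other specified feature is identical.
Tracing each changed feature up the tree, the paths first meet at Sonorant; any lower node misses at least one of them.
If Sonorant spreads, every terminal under it takes /k'/'s value, producing [d] as observed.
Features on which the two segments disagree outside Sonorant, such as [voice], [coronal], are unchanged — nothing dominating them spread, and Sonorant is the minimal sufficient constituent.

Sonorant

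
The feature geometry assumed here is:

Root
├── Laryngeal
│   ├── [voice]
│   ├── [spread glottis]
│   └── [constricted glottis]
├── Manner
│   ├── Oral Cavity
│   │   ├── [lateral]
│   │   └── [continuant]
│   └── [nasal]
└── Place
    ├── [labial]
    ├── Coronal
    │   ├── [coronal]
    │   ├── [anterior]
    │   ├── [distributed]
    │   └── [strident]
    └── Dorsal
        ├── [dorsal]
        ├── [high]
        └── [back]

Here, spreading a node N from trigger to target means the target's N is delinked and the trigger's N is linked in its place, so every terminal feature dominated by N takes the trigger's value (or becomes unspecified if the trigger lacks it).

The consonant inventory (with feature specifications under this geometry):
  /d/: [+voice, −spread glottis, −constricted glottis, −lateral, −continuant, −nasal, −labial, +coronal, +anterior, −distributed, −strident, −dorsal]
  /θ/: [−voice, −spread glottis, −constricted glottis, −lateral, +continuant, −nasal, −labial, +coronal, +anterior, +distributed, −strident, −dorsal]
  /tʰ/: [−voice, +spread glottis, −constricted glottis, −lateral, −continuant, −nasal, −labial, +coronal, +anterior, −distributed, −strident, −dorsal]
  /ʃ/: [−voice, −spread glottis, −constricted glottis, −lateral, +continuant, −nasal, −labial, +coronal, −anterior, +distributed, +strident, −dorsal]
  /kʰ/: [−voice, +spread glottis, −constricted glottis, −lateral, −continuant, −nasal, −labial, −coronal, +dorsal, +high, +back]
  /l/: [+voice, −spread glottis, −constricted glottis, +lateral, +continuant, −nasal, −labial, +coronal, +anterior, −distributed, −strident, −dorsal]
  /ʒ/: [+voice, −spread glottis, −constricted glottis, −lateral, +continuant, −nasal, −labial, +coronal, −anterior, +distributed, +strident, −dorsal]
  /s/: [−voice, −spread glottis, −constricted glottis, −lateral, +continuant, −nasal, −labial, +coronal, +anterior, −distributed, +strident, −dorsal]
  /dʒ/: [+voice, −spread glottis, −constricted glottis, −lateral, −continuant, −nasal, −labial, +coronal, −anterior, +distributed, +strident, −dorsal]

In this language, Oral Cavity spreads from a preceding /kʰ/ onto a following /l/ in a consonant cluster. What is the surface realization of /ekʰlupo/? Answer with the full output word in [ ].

[ekʰdupo]

Terminals under Oral Cavity in this geometry: [lateral], [continuant].
Spreading Oral Cavity from /kʰ/ onto /l/ replaces those values with /kʰ/'s: [−lateral], [−continuant]. Features outside Oral Cavity ([voice], [spread glottis], [constricted glottis], …) stay as in /l/.
Among the inventory, only /d/ has exactly this specification, giving the surface form [ekʰdupo].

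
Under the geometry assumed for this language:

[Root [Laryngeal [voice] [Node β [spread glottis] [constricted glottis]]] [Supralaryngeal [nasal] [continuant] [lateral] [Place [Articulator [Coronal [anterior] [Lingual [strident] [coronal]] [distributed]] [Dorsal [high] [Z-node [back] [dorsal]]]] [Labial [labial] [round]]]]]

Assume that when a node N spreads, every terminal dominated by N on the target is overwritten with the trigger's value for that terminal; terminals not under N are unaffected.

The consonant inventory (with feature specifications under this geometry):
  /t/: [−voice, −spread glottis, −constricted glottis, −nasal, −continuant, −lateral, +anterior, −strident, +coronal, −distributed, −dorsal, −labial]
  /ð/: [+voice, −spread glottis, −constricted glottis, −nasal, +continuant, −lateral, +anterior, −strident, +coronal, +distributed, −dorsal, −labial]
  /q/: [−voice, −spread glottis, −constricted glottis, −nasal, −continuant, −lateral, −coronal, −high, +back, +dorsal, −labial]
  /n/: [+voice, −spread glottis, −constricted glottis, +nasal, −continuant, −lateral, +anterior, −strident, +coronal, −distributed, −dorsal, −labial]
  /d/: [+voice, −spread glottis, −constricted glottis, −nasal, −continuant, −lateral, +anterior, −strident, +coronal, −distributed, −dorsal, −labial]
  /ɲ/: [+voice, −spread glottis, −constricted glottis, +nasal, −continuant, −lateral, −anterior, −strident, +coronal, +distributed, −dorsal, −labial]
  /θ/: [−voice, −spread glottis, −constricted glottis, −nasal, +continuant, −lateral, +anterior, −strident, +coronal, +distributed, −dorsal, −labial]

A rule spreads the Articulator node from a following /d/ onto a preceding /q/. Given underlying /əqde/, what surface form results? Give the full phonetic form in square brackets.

The Articulator node dominates the terminals [anterior], [strident], [coronal], [distributed], [high], [back], [dorsal].
Spreading Articulator from /d/ onto /q/ replaces those values with /d/'s: [+anterior], [−strident], [+coronal], [−distributed], [−dorsal]. Features outside Articulator ([voice], [spread glottis], [constricted glottis], …) stay as in /q/.
This feature bundle is that of [t], so /əqde/ surfaces as [ətde].

[ətde]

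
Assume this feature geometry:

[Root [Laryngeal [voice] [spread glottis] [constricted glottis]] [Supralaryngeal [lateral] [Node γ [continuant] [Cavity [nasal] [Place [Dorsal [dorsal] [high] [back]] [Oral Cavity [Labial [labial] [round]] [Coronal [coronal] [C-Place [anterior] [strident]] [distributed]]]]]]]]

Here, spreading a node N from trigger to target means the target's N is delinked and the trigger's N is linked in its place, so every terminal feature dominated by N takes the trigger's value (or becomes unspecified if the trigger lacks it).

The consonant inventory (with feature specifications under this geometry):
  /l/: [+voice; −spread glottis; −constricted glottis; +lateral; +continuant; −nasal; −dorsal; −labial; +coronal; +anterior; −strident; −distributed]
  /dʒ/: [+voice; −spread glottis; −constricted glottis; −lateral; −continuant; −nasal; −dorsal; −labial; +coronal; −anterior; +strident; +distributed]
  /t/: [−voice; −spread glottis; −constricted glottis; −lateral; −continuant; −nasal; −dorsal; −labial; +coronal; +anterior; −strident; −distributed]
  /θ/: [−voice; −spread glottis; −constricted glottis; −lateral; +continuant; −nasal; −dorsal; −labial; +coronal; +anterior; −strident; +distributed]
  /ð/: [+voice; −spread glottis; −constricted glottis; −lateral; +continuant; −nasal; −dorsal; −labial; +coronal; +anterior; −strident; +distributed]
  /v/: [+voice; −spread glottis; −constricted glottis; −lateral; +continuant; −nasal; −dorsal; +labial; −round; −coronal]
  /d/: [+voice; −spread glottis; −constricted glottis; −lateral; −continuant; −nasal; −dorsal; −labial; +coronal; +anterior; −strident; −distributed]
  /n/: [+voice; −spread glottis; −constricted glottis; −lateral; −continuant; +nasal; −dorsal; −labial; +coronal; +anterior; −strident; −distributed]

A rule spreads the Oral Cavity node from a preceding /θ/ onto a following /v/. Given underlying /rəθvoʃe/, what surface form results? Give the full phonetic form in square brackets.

[rəθðoʃe]

Oral Cavity immediately or transitively dominates [labial], [round], [coronal], [anterior], [strident], [distributed].
The target acquires /θ/'s values for everything under Oral Cavity — [−labial], [+coronal], [+anterior], [−strident], [+distributed] — while keeping its own [voice], [spread glottis], [constricted glottis], ….
The resulting bundle matches /ð/ in the inventory; substituting it for /v/ gives [rəθðoʃe].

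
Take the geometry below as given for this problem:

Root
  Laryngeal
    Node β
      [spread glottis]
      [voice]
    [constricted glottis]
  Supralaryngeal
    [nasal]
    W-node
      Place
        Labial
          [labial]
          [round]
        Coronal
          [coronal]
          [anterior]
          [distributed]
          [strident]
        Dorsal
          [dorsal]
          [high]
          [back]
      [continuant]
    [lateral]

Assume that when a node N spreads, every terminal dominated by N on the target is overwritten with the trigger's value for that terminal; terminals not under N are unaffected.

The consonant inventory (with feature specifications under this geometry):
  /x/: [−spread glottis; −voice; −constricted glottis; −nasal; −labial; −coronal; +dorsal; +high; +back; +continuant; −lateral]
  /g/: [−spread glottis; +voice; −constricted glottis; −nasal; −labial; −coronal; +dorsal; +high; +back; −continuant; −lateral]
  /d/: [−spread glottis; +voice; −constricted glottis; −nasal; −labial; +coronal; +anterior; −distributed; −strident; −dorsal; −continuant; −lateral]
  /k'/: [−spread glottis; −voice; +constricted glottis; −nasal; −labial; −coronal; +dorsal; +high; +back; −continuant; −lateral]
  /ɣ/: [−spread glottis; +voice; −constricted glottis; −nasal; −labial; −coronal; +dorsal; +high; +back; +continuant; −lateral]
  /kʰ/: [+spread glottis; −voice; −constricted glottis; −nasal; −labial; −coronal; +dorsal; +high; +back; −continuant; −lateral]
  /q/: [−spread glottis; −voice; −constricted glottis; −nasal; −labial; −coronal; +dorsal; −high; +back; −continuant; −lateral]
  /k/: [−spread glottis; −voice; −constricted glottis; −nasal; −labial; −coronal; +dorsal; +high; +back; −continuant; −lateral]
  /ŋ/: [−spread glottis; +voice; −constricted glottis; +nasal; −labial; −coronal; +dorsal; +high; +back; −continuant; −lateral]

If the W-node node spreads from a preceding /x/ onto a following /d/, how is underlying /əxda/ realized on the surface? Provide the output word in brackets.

[əxɣa]

The W-node node dominates the terminals [labial], [round], [coronal], [anterior], [distributed], [strident], [dorsal], [high], [back], [continuant].
The target acquires /x/'s values for everything under W-node — [−labial], [−coronal], [+dorsal], [+high], [+back], [+continuant] — while keeping its own [spread glottis], [voice], [constricted glottis], ….
The resulting bundle matches /ɣ/ in the inventory; substituting it for /d/ gives [əxɣa].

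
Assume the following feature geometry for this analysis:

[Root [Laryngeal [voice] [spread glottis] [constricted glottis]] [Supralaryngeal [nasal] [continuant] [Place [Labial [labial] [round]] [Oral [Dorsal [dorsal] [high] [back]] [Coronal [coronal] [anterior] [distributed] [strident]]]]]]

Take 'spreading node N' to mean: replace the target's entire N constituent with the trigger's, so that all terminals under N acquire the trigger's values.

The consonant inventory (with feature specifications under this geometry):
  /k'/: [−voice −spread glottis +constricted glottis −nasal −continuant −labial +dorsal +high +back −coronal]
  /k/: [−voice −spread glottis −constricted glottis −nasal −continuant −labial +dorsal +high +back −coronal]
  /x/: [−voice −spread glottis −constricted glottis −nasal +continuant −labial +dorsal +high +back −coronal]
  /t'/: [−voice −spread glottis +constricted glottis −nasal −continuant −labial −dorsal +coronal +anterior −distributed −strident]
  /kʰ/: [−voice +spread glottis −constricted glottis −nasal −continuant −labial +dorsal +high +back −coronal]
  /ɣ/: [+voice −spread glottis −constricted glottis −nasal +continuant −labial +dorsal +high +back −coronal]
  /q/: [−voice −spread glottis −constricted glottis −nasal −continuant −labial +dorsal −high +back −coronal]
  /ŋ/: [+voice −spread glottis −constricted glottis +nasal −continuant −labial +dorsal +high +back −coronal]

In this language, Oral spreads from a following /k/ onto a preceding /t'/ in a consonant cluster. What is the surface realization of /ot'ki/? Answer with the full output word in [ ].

The Oral node dominates the terminals [dorsal], [high], [back], [coronal], [anterior], [distributed], [strident].
Spreading Oral from /k/ onto /t'/ replaces those values with /k/'s: [+dorsal], [+high], [+back], [−coronal]. Features outside Oral ([voice], [spread glottis], [constricted glottis], …) stay as in /t'/.
Among the inventory, only /k'/ has exactly this specification, giving the surface form [ok'ki].

[ok'ki]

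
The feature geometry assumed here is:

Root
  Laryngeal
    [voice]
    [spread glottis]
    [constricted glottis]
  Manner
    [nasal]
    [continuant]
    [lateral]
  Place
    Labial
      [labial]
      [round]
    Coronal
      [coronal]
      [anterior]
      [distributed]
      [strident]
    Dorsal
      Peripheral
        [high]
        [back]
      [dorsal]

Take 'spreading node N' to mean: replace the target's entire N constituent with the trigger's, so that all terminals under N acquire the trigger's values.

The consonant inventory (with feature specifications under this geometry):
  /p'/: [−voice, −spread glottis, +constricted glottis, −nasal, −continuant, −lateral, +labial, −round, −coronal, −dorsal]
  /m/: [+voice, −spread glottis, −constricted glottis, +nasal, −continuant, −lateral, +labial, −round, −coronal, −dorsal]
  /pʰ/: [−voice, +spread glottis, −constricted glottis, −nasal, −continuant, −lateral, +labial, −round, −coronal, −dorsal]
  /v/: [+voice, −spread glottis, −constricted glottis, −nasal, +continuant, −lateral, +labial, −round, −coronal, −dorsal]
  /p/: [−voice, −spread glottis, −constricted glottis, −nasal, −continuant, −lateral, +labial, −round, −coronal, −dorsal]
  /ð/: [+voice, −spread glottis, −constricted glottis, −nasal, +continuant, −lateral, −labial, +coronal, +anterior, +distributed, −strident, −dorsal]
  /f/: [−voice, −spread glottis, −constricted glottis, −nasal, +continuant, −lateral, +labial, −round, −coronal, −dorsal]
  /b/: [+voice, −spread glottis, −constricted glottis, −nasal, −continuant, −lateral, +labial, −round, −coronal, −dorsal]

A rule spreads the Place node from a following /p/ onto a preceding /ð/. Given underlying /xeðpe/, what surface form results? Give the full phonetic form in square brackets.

[xevpe]

Place immediately or transitively dominates [labial], [round], [coronal], [anterior], [distributed], [strident], [high], [back], [dorsal].
After delinking /ð/'s Place and linking /p/'s, the affected terminals become [+labial], [−round], [−coronal], [−dorsal]; [voice], [spread glottis], [constricted glottis], … (outside Place) are retained from /ð/.
The resulting bundle matches /v/ in the inventory; substituting it for /ð/ gives [xevpe].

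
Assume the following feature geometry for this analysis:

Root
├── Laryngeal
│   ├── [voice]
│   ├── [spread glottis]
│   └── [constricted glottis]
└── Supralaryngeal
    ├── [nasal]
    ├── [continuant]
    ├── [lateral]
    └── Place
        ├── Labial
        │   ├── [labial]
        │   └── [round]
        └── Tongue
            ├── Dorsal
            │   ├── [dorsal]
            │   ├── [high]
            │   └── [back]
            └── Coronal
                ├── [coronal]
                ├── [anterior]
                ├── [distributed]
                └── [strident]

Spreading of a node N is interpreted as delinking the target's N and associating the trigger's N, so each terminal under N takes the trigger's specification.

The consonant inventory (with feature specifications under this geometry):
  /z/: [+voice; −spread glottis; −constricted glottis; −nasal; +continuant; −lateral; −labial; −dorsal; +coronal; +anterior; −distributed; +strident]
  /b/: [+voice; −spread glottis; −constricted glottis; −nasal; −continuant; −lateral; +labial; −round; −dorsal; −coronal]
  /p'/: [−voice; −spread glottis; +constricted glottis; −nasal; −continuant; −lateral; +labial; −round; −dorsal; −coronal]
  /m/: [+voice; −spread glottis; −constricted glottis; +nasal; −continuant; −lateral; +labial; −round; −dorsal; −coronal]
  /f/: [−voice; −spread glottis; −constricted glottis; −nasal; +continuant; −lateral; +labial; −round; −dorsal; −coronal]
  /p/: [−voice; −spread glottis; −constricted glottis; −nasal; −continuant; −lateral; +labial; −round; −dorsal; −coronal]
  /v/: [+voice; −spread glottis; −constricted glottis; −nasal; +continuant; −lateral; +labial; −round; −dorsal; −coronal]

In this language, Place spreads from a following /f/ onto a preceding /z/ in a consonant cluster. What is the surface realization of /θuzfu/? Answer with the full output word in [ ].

Terminals under Place in this geometry: [labial], [round], [dorsal], [high], [back], [coronal], [anterior], [distributed], [strident].
Spreading Place from /f/ onto /z/ replaces those values with /f/'s: [+labial], [−round], [−dorsal], [−coronal]. Features outside Place ([voice], [spread glottis], [constricted glottis], …) stay as in /z/.
The resulting bundle matches /v/ in the inventory; substituting it for /z/ gives [θuvfu].

[θuvfu]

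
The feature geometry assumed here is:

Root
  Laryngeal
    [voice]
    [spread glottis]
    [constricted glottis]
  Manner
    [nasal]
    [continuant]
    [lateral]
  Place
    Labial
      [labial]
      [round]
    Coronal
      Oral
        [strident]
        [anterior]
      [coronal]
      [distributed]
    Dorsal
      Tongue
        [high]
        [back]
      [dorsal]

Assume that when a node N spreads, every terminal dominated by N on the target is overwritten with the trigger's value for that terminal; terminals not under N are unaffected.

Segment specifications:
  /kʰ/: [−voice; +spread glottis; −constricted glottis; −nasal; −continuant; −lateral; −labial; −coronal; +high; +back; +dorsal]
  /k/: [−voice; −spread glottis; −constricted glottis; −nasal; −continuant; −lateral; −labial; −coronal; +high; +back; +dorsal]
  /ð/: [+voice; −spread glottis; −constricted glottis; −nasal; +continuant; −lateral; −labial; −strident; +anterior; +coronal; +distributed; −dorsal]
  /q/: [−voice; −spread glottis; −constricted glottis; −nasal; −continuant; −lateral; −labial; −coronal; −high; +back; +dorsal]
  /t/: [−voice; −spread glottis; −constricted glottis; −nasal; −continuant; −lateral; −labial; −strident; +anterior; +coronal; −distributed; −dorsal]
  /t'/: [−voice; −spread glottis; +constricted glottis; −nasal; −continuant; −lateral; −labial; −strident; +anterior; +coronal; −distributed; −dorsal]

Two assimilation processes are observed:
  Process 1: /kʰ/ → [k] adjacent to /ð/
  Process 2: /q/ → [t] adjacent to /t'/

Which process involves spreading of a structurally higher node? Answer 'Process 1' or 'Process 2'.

Process 2

Process 1: the feature that changes is [spread glottis]; the minimal node is [spread glottis] (depth 2).
In Process 2, [coronal], [anterior], [distributed], [strident], [dorsal], [high], [back] change, so the minimal spreading node is Place at depth 1.
Place (depth 1) sits above [spread glottis] (depth 2), making Process 2 the one with the higher spreading node.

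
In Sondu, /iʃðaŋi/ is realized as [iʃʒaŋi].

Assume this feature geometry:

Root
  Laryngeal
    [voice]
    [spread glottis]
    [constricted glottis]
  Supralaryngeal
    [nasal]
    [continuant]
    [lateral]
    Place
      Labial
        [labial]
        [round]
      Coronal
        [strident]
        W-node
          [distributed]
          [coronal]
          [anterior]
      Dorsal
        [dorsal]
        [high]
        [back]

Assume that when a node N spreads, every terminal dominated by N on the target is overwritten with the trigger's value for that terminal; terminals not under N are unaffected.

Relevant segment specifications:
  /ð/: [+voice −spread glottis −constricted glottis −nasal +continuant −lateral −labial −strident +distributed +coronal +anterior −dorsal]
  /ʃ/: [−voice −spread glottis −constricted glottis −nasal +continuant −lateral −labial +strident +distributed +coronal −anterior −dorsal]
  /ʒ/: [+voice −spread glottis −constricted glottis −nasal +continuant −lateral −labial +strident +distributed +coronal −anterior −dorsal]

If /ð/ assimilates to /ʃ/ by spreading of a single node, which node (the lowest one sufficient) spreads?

Coronal

Comparing /ð/ with its surface form [ʒ], the features that change are [anterior], [strident].
The smallest constituent containing every changed terminal is Coronal — each of its daughters lacks at least one of the affected features.
Delinking /ð/'s Coronal and associating /ʃ/'s Coronal gives precisely the feature bundle of [ʒ].
[voice], a feature on which the two segments disagree outside Coronal, is unchanged — nothing dominating it spread, and Coronal is the minimal sufficient constituent.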